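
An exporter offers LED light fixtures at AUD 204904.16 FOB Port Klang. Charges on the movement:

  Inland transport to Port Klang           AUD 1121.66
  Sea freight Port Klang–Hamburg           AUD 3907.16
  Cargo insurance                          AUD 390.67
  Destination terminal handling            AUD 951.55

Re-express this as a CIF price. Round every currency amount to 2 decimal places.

CIF price: AUD 209201.99

Not relevant to the conversion: inland to port — on the seller under both FOB and CIF; already in the FOB price and stays in the CIF price. destination terminal — on the buyer under both terms; not part of either seller's price.
From FOB to CIF, the seller additionally bears: freight, insurance.
CIF price = 204904.16 + 3907.16 + 390.67 = 209201.99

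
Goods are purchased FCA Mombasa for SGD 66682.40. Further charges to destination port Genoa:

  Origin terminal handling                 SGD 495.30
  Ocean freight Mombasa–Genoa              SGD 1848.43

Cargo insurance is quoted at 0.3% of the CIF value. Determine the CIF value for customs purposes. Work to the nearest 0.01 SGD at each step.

CIF value: SGD 69233.83

Let C be the CIF value. C = FCA price + pre-shipment costs + freight + 0.3% × C
C − 0.3% × C = 66682.40 + 495.30 + 1848.43
0.997 × C = 69026.13
C = 69026.13 / 0.997 = 69233.83
Insurance premium = 0.3% × 69233.83 = 207.70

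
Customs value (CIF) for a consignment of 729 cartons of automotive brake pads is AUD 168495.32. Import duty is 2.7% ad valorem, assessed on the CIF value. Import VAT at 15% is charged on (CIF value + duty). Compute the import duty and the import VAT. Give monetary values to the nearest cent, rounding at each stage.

Import duty: AUD 4549.37; import VAT: AUD 25956.70

Import duty = 168495.32 × 2.7% = 4549.37
VAT base = CIF + duty = 168495.32 + 4549.37 = 173044.69
Import VAT = 173044.69 × 15% = 25956.70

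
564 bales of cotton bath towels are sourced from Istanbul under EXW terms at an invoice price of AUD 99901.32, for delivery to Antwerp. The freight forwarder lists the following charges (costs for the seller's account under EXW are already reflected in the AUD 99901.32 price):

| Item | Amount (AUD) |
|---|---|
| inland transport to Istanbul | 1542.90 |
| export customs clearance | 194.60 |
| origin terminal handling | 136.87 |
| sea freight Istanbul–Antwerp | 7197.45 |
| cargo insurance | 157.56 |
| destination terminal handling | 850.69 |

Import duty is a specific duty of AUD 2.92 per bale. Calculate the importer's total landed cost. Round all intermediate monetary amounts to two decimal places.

Total landed cost: AUD 111628.27

EXW: the seller makes goods available at their premises; the buyer bears all onward costs.
CIF value = EXW price + inland to port + export clearance + origin terminal + freight + insurance = 99901.32 + 1542.90 + 194.60 + 136.87 + 7197.45 + 157.56 = 109130.70
Import duty = 564 × 2.92 = 1646.88
Buyer bears: inland to port 1542.90 + export clearance 194.60 + origin terminal 136.87 + freight 7197.45 + insurance 157.56 + destination terminal 850.69 + duty 1646.88 = 11726.95
Landed cost = invoice 99901.32 + 11726.95 = 111628.27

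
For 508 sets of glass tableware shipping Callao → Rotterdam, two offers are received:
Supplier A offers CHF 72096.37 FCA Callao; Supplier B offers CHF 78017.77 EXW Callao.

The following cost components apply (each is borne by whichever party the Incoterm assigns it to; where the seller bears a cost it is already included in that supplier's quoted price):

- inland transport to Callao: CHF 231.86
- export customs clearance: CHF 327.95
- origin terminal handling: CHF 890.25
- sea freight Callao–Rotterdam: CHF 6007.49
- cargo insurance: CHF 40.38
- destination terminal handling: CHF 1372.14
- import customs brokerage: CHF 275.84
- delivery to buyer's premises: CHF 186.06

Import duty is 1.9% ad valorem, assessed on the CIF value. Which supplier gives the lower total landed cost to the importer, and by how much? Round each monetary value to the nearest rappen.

Supplier A is cheaper by CHF 6604.35

Supplier A (FCA):
CIF value = FCA price + origin terminal + freight + insurance = 72096.37 + 890.25 + 6007.49 + 40.38 = 79034.49
Import duty = 79034.49 × 1.9% = 1501.66
Buyer bears (A): 890.25 + 6007.49 + 40.38 + 1372.14 + 275.84 + 186.06 = 8772.16
Landed cost (A) = invoice 72096.37 + 8772.16 + duty 1501.66 = 82370.19
Supplier B (EXW):
CIF value = EXW price + inland to port + export clearance + origin terminal + freight + insurance = 78017.77 + 231.86 + 327.95 + 890.25 + 6007.49 + 40.38 = 85515.70
Import duty = 85515.70 × 1.9% = 1624.80
Buyer bears (B): 231.86 + 327.95 + 890.25 + 6007.49 + 40.38 + 1372.14 + 275.84 + 186.06 = 9331.97
Landed cost (B) = invoice 78017.77 + 9331.97 + duty 1624.80 = 88974.54
Difference = |82370.19 − 88974.54| = 6604.35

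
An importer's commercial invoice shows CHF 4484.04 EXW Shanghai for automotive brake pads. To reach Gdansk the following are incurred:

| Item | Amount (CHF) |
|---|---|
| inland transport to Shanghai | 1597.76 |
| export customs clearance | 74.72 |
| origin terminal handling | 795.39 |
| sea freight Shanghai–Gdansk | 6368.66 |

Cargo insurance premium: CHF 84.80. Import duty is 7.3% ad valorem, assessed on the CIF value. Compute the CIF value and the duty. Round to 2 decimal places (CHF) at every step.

CIF value: CHF 13405.37; import duty: CHF 978.59

CIF = EXW price + pre-shipment costs + freight + insurance
CIF = 4484.04 + 1597.76 + 74.72 + 795.39 + 6368.66 + 84.80 = 13405.37
Import duty = 13405.37 × 7.3% = 978.59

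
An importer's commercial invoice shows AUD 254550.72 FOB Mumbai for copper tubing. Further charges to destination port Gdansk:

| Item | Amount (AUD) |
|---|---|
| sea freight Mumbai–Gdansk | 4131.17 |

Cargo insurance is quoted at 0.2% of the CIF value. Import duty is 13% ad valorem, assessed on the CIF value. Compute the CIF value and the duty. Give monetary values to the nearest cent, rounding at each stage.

Let C be the CIF value. C = FOB price + freight + 0.2% × C
C − 0.2% × C = 254550.72 + 4131.17
0.998 × C = 258681.89
C = 258681.89 / 0.998 = 259200.29
Insurance premium = 0.2% × 259200.29 = 518.40
Import duty = 259200.29 × 13% = 33696.04

CIF value: AUD 259200.29; import duty: AUD 33696.04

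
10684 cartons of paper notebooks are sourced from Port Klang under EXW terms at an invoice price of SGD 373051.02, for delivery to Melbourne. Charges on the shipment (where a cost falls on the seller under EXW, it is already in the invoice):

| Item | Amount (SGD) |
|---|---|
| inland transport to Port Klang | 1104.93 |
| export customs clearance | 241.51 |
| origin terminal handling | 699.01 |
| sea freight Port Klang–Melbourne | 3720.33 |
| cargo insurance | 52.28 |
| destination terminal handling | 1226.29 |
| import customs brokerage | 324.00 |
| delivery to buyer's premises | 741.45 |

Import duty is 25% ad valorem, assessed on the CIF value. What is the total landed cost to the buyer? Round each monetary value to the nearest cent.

EXW: the seller makes goods available at their premises; the buyer bears all onward costs.
CIF value = EXW price + inland to port + export clearance + origin terminal + freight + insurance = 373051.02 + 1104.93 + 241.51 + 699.01 + 3720.33 + 52.28 = 378869.08
Import duty = 378869.08 × 25% = 94717.27
Buyer bears: inland to port 1104.93 + export clearance 241.51 + origin terminal 699.01 + freight 3720.33 + insurance 52.28 + destination terminal 1226.29 + brokerage 324.00 + delivery 741.45 + duty 94717.27 = 102827.07
Landed cost = invoice 373051.02 + 102827.07 = 475878.09

Total landed cost: SGD 475878.09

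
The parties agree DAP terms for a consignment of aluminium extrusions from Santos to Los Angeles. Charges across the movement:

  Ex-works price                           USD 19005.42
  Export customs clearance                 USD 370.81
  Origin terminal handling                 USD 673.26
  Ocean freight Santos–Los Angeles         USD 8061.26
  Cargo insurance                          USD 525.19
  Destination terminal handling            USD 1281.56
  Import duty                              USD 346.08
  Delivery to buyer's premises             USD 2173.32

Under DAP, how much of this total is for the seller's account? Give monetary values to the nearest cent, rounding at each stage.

DAP: the seller bears all costs to the named destination except import duty and clearance.
Seller's account: goods 19005.42 + export clearance 370.81 + origin terminal 673.26 + freight 8061.26 + insurance 525.19 + destination terminal 1281.56 + delivery 2173.32 = 32090.82
Buyer's account: duty 346.08 = 346.08

Seller's account: USD 32090.82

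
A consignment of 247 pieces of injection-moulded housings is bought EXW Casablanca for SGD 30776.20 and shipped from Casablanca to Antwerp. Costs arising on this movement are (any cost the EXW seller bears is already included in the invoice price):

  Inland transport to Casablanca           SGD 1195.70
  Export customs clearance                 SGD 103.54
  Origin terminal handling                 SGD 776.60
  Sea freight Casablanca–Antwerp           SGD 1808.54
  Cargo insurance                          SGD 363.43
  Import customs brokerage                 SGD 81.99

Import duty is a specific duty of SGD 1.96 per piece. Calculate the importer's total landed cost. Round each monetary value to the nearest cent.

EXW: the seller makes goods available at their premises; the buyer bears all onward costs.
CIF value = EXW price + inland to port + export clearance + origin terminal + freight + insurance = 30776.20 + 1195.70 + 103.54 + 776.60 + 1808.54 + 363.43 = 35024.01
Import duty = 247 × 1.96 = 484.12
Buyer bears: inland to port 1195.70 + export clearance 103.54 + origin terminal 776.60 + freight 1808.54 + insurance 363.43 + brokerage 81.99 + duty 484.12 = 4813.92
Landed cost = invoice 30776.20 + 4813.92 = 35590.12

Total landed cost: SGD 35590.12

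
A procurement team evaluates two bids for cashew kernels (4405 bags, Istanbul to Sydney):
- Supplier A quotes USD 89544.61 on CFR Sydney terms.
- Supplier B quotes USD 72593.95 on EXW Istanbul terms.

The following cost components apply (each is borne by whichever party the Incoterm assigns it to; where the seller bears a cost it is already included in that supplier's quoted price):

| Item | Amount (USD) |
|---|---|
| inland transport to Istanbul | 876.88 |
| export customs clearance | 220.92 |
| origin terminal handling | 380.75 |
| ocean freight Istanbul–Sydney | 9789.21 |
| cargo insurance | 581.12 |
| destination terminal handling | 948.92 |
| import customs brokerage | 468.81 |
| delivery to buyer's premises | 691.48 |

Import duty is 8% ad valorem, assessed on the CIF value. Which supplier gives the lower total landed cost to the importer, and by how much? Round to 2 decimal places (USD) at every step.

Supplier B is cheaper by USD 6137.53

Supplier A (CFR):
CIF value = CFR price + insurance = 89544.61 + 581.12 = 90125.73
Import duty = 90125.73 × 8% = 7210.06
Buyer bears (A): 581.12 + 948.92 + 468.81 + 691.48 = 2690.33
Landed cost (A) = invoice 89544.61 + 2690.33 + duty 7210.06 = 99445.00
Supplier B (EXW):
CIF value = EXW price + inland to port + export clearance + origin terminal + freight + insurance = 72593.95 + 876.88 + 220.92 + 380.75 + 9789.21 + 581.12 = 84442.83
Import duty = 84442.83 × 8% = 6755.43
Buyer bears (B): 876.88 + 220.92 + 380.75 + 9789.21 + 581.12 + 948.92 + 468.81 + 691.48 = 13958.09
Landed cost (B) = invoice 72593.95 + 13958.09 + duty 6755.43 = 93307.47
Difference = |99445.00 − 93307.47| = 6137.53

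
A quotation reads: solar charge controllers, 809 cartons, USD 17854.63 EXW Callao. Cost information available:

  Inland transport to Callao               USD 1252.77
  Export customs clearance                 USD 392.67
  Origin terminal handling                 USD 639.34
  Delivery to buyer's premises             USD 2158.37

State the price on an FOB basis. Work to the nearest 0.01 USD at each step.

FOB price: USD 20139.41

Not relevant to the conversion: delivery — on the buyer under both terms; not part of either seller's price.
From EXW to FOB, the seller additionally bears: inland to port, export clearance, origin terminal.
FOB price = 17854.63 + 1252.77 + 392.67 + 639.34 = 20139.41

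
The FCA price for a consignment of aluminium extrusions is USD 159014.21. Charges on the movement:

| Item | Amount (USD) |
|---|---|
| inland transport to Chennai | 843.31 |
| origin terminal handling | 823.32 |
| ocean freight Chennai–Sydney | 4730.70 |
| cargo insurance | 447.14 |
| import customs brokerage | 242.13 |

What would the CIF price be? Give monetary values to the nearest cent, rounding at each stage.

CIF price: USD 165015.37

Not relevant to the conversion: inland to port — on the seller under both FCA and CIF; already in the FCA price and stays in the CIF price. brokerage — on the buyer under both terms; not part of either seller's price.
From FCA to CIF, the seller additionally bears: origin terminal, freight, insurance.
CIF price = 159014.21 + 823.32 + 4730.70 + 447.14 = 165015.37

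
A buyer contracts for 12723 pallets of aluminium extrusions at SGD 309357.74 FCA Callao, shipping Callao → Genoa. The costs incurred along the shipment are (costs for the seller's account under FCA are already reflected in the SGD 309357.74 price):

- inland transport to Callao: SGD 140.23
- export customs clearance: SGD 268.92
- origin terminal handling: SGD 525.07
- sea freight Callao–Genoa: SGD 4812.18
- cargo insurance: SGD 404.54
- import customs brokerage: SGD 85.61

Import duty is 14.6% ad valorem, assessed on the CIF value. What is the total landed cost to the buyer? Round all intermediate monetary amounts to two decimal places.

Total landed cost: SGD 361189.67

FCA: the seller delivers export-cleared goods to the carrier; the buyer bears costs from that point.
Already in the invoice (seller's account under FCA): inland to port, export clearance — exclude.
CIF value = FCA price + origin terminal + freight + insurance = 309357.74 + 525.07 + 4812.18 + 404.54 = 315099.53
Import duty = 315099.53 × 14.6% = 46004.53
Buyer bears: origin terminal 525.07 + freight 4812.18 + insurance 404.54 + brokerage 85.61 + duty 46004.53 = 51831.93
Landed cost = invoice 309357.74 + 51831.93 = 361189.67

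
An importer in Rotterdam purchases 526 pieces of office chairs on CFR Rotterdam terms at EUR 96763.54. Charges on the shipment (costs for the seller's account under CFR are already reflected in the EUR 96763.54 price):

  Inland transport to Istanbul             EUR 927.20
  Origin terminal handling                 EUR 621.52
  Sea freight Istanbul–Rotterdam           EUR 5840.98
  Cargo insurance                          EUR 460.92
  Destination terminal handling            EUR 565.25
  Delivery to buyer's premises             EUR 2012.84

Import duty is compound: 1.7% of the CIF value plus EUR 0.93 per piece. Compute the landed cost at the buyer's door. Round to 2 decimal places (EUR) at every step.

Total landed cost: EUR 101944.55

CFR: the seller pays costs through ocean freight to the destination port, but not insurance.
Already in the invoice (seller's account under CFR): inland to port, origin terminal, freight — exclude.
CIF value = CFR price + insurance = 96763.54 + 460.92 = 97224.46
Ad valorem component: 97224.46 × 1.7% = 1652.82
Specific component: 526 × 0.93 = 489.18
Import duty = 1652.82 + 489.18 = 2142.00
Buyer bears: insurance 460.92 + destination terminal 565.25 + delivery 2012.84 + duty 2142.00 = 5181.01
Landed cost = invoice 96763.54 + 5181.01 = 101944.55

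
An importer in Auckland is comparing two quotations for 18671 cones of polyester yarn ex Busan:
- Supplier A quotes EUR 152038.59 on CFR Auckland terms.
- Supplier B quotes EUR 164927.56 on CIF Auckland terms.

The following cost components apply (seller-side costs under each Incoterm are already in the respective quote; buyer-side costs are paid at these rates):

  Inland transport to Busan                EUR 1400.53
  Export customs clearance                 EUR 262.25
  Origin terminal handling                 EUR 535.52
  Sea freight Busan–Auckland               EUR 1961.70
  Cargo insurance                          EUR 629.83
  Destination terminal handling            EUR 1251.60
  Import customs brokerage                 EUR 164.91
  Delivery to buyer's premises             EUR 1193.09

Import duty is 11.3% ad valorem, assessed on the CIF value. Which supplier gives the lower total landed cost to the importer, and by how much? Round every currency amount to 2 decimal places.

Supplier A is cheaper by EUR 13644.42

Supplier A (CFR):
CIF value = CFR price + insurance = 152038.59 + 629.83 = 152668.42
Import duty = 152668.42 × 11.3% = 17251.53
Buyer bears (A): 629.83 + 1251.60 + 164.91 + 1193.09 = 3239.43
Landed cost (A) = invoice 152038.59 + 3239.43 + duty 17251.53 = 172529.55
Supplier B (CIF):
The CIF price already equals the CIF value: 164927.56
Import duty = 164927.56 × 11.3% = 18636.81
Buyer bears (B): 1251.60 + 164.91 + 1193.09 = 2609.60
Landed cost (B) = invoice 164927.56 + 2609.60 + duty 18636.81 = 186173.97
Difference = |172529.55 − 186173.97| = 13644.42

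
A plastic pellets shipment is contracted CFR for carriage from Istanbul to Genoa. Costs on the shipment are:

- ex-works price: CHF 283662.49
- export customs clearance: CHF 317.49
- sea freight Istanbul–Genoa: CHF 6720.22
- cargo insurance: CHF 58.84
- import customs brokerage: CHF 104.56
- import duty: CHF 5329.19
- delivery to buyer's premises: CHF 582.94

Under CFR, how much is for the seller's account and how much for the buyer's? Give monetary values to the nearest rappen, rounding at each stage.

CFR: the seller pays costs through ocean freight to the destination port, but not insurance.
Seller's account: goods 283662.49 + export clearance 317.49 + freight 6720.22 = 290700.20
Buyer's account: insurance 58.84 + brokerage 104.56 + duty 5329.19 + delivery 582.94 = 6075.53

Seller: CHF 290700.20; buyer: CHF 6075.53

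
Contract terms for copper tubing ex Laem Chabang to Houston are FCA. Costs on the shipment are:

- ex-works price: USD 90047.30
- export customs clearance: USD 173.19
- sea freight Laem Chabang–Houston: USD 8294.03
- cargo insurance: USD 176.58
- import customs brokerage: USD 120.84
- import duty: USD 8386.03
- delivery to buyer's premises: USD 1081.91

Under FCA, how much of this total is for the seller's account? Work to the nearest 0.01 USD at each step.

Seller's account: USD 90220.49

FCA: the seller delivers export-cleared goods to the carrier; the buyer bears costs from that point.
Seller's account: goods 90047.30 + export clearance 173.19 = 90220.49
Buyer's account: freight 8294.03 + insurance 176.58 + brokerage 120.84 + duty 8386.03 + delivery 1081.91 = 18059.39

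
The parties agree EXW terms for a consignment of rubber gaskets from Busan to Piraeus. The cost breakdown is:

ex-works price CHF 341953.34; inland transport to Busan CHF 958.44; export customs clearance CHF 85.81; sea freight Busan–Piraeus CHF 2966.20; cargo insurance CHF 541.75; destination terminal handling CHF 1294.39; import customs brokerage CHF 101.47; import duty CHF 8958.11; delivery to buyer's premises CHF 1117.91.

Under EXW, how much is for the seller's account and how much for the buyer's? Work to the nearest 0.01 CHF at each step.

Seller: CHF 341953.34; buyer: CHF 16024.08

EXW: the seller makes goods available at their premises; the buyer bears all onward costs.
Seller's account: goods 341953.34 = 341953.34
Buyer's account: inland to port 958.44 + export clearance 85.81 + freight 2966.20 + insurance 541.75 + destination terminal 1294.39 + brokerage 101.47 + duty 8958.11 + delivery 1117.91 = 16024.08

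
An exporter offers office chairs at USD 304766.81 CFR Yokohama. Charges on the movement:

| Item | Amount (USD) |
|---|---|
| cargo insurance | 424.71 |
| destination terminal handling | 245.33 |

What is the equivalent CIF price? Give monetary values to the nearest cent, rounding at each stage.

CIF price: USD 305191.52

Not relevant to the conversion: destination terminal — on the buyer under both terms; not part of either seller's price.
From CFR to CIF, the seller additionally bears: insurance.
CIF price = 304766.81 + 424.71 = 305191.52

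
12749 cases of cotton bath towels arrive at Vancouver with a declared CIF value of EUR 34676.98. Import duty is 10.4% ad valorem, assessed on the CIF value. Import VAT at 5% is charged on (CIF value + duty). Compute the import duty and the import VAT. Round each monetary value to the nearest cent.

Import duty = 34676.98 × 10.4% = 3606.41
VAT base = CIF + duty = 34676.98 + 3606.41 = 38283.39
Import VAT = 38283.39 × 5% = 1914.17

Import duty: EUR 3606.41; import VAT: EUR 1914.17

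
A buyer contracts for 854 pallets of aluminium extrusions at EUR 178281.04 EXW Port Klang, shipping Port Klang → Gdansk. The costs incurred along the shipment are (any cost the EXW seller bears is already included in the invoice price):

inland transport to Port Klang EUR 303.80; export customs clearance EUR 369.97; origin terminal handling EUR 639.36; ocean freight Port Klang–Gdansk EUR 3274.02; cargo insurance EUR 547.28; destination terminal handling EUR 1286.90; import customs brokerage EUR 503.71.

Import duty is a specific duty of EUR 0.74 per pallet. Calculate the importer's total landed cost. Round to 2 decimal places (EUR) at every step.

Total landed cost: EUR 185838.04

EXW: the seller makes goods available at their premises; the buyer bears all onward costs.
CIF value = EXW price + inland to port + export clearance + origin terminal + freight + insurance = 178281.04 + 303.80 + 369.97 + 639.36 + 3274.02 + 547.28 = 183415.47
Import duty = 854 × 0.74 = 631.96
Buyer bears: inland to port 303.80 + export clearance 369.97 + origin terminal 639.36 + freight 3274.02 + insurance 547.28 + destination terminal 1286.90 + brokerage 503.71 + duty 631.96 = 7557.00
Landed cost = invoice 178281.04 + 7557.00 = 185838.04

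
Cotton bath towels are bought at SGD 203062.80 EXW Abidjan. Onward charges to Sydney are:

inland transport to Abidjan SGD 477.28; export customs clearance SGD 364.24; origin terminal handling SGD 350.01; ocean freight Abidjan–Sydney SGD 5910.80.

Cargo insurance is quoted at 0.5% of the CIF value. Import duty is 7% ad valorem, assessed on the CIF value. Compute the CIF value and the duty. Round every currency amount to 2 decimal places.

CIF value: SGD 211221.24; import duty: SGD 14785.49

Let C be the CIF value. C = EXW price + pre-shipment costs + freight + 0.5% × C
C − 0.5% × C = 203062.80 + 477.28 + 364.24 + 350.01 + 5910.80
0.995 × C = 210165.13
C = 210165.13 / 0.995 = 211221.24
Insurance premium = 0.5% × 211221.24 = 1056.11
Import duty = 211221.24 × 7% = 14785.49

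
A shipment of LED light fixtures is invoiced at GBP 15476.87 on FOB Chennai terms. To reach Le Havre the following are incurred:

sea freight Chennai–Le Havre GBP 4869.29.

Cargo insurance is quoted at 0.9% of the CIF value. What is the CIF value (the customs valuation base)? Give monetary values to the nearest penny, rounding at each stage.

Let C be the CIF value. C = FOB price + freight + 0.9% × C
C − 0.9% × C = 15476.87 + 4869.29
0.991 × C = 20346.16
C = 20346.16 / 0.991 = 20530.94
Insurance premium = 0.9% × 20530.94 = 184.78

CIF value: GBP 20530.94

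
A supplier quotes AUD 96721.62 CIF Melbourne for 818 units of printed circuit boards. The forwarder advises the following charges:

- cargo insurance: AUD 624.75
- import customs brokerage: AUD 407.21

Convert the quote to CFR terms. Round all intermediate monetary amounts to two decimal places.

Not relevant to the conversion: brokerage — on the buyer under both terms; not part of either seller's price.
From CIF to CFR, the seller no longer bears: insurance.
CFR price = 96721.62 − 624.75 = 96096.87

CFR price: AUD 96096.87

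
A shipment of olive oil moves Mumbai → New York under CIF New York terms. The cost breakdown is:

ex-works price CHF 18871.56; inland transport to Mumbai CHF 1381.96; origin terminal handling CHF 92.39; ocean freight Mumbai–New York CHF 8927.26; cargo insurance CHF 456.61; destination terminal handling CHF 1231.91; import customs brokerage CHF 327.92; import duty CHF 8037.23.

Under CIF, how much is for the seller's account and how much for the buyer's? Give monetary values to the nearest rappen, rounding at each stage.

Seller: CHF 29729.78; buyer: CHF 9597.06

CIF: the seller pays costs through ocean freight and marine insurance to the destination port.
Seller's account: goods 18871.56 + inland to port 1381.96 + origin terminal 92.39 + freight 8927.26 + insurance 456.61 = 29729.78
Buyer's account: destination terminal 1231.91 + brokerage 327.92 + duty 8037.23 = 9597.06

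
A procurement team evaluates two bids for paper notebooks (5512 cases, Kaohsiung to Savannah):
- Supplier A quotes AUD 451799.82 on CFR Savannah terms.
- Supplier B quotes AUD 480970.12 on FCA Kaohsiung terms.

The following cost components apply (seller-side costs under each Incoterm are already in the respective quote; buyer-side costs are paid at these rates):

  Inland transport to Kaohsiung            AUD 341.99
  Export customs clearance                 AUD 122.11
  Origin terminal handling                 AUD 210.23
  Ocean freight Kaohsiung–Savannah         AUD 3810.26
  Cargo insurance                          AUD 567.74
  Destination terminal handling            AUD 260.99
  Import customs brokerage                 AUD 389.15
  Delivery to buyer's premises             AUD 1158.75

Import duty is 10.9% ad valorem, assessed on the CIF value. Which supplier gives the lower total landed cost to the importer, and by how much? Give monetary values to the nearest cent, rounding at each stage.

Supplier A is cheaper by AUD 36808.59

Supplier A (CFR):
CIF value = CFR price + insurance = 451799.82 + 567.74 = 452367.56
Import duty = 452367.56 × 10.9% = 49308.06
Buyer bears (A): 567.74 + 260.99 + 389.15 + 1158.75 = 2376.63
Landed cost (A) = invoice 451799.82 + 2376.63 + duty 49308.06 = 503484.51
Supplier B (FCA):
CIF value = FCA price + origin terminal + freight + insurance = 480970.12 + 210.23 + 3810.26 + 567.74 = 485558.35
Import duty = 485558.35 × 10.9% = 52925.86
Buyer bears (B): 210.23 + 3810.26 + 567.74 + 260.99 + 389.15 + 1158.75 = 6397.12
Landed cost (B) = invoice 480970.12 + 6397.12 + duty 52925.86 = 540293.10
Difference = |503484.51 − 540293.10| = 36808.59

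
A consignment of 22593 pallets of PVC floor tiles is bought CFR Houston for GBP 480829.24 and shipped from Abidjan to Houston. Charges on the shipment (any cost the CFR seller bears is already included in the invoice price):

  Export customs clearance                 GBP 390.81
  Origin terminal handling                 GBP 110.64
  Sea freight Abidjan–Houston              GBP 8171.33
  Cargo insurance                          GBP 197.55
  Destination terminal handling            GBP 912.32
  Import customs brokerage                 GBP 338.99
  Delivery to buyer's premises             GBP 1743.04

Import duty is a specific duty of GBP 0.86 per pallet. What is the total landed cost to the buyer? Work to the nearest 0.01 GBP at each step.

CFR: the seller pays costs through ocean freight to the destination port, but not insurance.
Already in the invoice (seller's account under CFR): export clearance, origin terminal, freight — exclude.
CIF value = CFR price + insurance = 480829.24 + 197.55 = 481026.79
Import duty = 22593 × 0.86 = 19429.98
Buyer bears: insurance 197.55 + destination terminal 912.32 + brokerage 338.99 + delivery 1743.04 + duty 19429.98 = 22621.88
Landed cost = invoice 480829.24 + 22621.88 = 503451.12

Total landed cost: GBP 503451.12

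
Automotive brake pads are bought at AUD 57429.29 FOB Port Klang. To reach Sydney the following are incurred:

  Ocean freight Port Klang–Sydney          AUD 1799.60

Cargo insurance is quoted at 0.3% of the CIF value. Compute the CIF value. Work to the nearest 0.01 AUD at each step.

CIF value: AUD 59407.11

Let C be the CIF value. C = FOB price + freight + 0.3% × C
C − 0.3% × C = 57429.29 + 1799.60
0.997 × C = 59228.89
C = 59228.89 / 0.997 = 59407.11
Insurance premium = 0.3% × 59407.11 = 178.22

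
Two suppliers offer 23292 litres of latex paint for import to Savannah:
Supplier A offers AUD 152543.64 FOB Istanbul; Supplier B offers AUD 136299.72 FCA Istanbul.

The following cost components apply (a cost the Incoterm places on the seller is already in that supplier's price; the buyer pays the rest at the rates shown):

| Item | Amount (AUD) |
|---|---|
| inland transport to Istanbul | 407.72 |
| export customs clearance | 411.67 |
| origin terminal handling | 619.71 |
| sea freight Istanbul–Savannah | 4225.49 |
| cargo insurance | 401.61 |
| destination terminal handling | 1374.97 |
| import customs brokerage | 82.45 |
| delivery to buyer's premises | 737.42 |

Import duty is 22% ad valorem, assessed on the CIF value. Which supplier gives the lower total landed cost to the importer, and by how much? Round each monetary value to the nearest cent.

Supplier B is cheaper by AUD 19061.53

Supplier A (FOB):
CIF value = FOB price + freight + insurance = 152543.64 + 4225.49 + 401.61 = 157170.74
Import duty = 157170.74 × 22% = 34577.56
Buyer bears (A): 4225.49 + 401.61 + 1374.97 + 82.45 + 737.42 = 6821.94
Landed cost (A) = invoice 152543.64 + 6821.94 + duty 34577.56 = 193943.14
Supplier B (FCA):
CIF value = FCA price + origin terminal + freight + insurance = 136299.72 + 619.71 + 4225.49 + 401.61 = 141546.53
Import duty = 141546.53 × 22% = 31140.24
Buyer bears (B): 619.71 + 4225.49 + 401.61 + 1374.97 + 82.45 + 737.42 = 7441.65
Landed cost (B) = invoice 136299.72 + 7441.65 + duty 31140.24 = 174881.61
Difference = |193943.14 − 174881.61| = 19061.53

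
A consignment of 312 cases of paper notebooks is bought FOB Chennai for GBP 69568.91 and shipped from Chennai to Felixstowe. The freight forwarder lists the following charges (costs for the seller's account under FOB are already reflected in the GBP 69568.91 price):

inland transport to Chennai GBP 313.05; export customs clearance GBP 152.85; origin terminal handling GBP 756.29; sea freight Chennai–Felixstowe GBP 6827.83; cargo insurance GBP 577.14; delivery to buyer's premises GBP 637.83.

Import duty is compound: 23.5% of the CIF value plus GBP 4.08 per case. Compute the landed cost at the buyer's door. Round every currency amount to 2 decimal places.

Total landed cost: GBP 96973.53

FOB: the seller bears costs until goods are on board at the origin port; the buyer bears freight, insurance and all costs thereafter.
Already in the invoice (seller's account under FOB): inland to port, export clearance, origin terminal — exclude.
CIF value = FOB price + freight + insurance = 69568.91 + 6827.83 + 577.14 = 76973.88
Ad valorem component: 76973.88 × 23.5% = 18088.86
Specific component: 312 × 4.08 = 1272.96
Import duty = 18088.86 + 1272.96 = 19361.82
Buyer bears: freight 6827.83 + insurance 577.14 + delivery 637.83 + duty 19361.82 = 27404.62
Landed cost = invoice 69568.91 + 27404.62 = 96973.53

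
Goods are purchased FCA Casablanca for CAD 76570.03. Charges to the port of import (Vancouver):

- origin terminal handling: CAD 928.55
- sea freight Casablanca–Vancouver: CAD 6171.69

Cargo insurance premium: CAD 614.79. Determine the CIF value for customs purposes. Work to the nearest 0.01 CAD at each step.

CIF = FCA price + pre-shipment costs + freight + insurance
CIF = 76570.03 + 928.55 + 6171.69 + 614.79 = 84285.06

CIF value: CAD 84285.06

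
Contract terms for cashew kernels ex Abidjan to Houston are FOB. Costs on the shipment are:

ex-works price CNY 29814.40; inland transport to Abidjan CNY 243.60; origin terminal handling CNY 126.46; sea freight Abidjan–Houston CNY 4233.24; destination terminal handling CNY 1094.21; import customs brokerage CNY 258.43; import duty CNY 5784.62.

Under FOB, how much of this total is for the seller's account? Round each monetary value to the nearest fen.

Seller's account: CNY 30184.46

FOB: the seller bears costs until goods are on board at the origin port; the buyer bears freight, insurance and all costs thereafter.
Seller's account: goods 29814.40 + inland to port 243.60 + origin terminal 126.46 = 30184.46
Buyer's account: freight 4233.24 + destination terminal 1094.21 + brokerage 258.43 + duty 5784.62 = 11370.50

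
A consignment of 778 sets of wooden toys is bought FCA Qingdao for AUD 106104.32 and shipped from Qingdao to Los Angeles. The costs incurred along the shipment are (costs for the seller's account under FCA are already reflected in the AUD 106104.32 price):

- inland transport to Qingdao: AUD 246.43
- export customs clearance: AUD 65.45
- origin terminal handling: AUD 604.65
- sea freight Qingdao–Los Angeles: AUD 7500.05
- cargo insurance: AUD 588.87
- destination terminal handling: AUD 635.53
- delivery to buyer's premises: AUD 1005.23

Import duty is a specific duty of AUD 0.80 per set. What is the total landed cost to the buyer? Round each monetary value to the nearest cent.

Total landed cost: AUD 117061.05

FCA: the seller delivers export-cleared goods to the carrier; the buyer bears costs from that point.
Already in the invoice (seller's account under FCA): inland to port, export clearance — exclude.
CIF value = FCA price + origin terminal + freight + insurance = 106104.32 + 604.65 + 7500.05 + 588.87 = 114797.89
Import duty = 778 × 0.80 = 622.40
Buyer bears: origin terminal 604.65 + freight 7500.05 + insurance 588.87 + destination terminal 635.53 + delivery 1005.23 + duty 622.40 = 10956.73
Landed cost = invoice 106104.32 + 10956.73 = 117061.05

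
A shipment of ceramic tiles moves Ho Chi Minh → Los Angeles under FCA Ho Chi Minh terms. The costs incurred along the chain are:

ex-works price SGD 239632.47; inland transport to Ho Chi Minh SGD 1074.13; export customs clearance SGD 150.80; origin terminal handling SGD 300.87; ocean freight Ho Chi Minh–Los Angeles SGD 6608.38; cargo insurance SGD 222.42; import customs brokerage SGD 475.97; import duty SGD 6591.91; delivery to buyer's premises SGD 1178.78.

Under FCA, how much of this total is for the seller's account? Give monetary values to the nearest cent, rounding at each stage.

FCA: the seller delivers export-cleared goods to the carrier; the buyer bears costs from that point.
Seller's account: goods 239632.47 + inland to port 1074.13 + export clearance 150.80 = 240857.40
Buyer's account: origin terminal 300.87 + freight 6608.38 + insurance 222.42 + brokerage 475.97 + duty 6591.91 + delivery 1178.78 = 15378.33

Seller's account: SGD 240857.40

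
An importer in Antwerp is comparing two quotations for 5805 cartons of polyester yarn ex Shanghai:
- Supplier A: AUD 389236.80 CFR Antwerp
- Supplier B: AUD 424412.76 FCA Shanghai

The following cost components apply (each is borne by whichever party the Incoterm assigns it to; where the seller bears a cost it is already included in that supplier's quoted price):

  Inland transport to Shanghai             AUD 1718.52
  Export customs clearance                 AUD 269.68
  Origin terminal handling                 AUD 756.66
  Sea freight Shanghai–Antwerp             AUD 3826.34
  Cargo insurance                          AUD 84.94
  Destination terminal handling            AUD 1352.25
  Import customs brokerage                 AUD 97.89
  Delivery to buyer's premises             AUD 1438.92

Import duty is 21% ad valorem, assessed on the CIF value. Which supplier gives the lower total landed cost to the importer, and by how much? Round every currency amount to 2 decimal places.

Supplier A is cheaper by AUD 48108.34

Supplier A (CFR):
CIF value = CFR price + insurance = 389236.80 + 84.94 = 389321.74
Import duty = 389321.74 × 21% = 81757.57
Buyer bears (A): 84.94 + 1352.25 + 97.89 + 1438.92 = 2974.00
Landed cost (A) = invoice 389236.80 + 2974.00 + duty 81757.57 = 473968.37
Supplier B (FCA):
CIF value = FCA price + origin terminal + freight + insurance = 424412.76 + 756.66 + 3826.34 + 84.94 = 429080.70
Import duty = 429080.70 × 21% = 90106.95
Buyer bears (B): 756.66 + 3826.34 + 84.94 + 1352.25 + 97.89 + 1438.92 = 7557.00
Landed cost (B) = invoice 424412.76 + 7557.00 + duty 90106.95 = 522076.71
Difference = |473968.37 − 522076.71| = 48108.34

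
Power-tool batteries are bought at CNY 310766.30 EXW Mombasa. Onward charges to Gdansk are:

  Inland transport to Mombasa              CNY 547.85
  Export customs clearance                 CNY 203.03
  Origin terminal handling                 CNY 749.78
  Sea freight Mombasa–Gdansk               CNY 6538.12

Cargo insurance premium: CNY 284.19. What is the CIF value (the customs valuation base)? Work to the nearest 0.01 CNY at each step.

CIF value: CNY 319089.27

CIF = EXW price + pre-shipment costs + freight + insurance
CIF = 310766.30 + 547.85 + 203.03 + 749.78 + 6538.12 + 284.19 = 319089.27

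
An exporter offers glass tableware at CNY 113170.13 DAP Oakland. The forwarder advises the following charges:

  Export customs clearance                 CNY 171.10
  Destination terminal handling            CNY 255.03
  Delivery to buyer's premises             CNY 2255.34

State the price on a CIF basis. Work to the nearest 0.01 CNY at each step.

CIF price: CNY 110659.76

Not relevant to the conversion: export clearance — on the seller under both DAP and CIF; already in the DAP price and stays in the CIF price.
From DAP to CIF, the seller no longer bears: destination terminal, delivery.
CIF price = 113170.13 − 255.03 − 2255.34 = 110659.76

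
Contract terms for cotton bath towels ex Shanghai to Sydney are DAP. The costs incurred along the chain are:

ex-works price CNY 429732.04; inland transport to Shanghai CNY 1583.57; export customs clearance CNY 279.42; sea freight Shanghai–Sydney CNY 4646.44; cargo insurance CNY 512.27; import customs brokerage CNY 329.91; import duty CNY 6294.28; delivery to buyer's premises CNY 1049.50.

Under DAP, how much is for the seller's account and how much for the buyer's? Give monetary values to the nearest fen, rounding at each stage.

Seller: CNY 437803.24; buyer: CNY 6624.19

DAP: the seller bears all costs to the named destination except import duty and clearance.
Seller's account: goods 429732.04 + inland to port 1583.57 + export clearance 279.42 + freight 4646.44 + insurance 512.27 + delivery 1049.50 = 437803.24
Buyer's account: brokerage 329.91 + duty 6294.28 = 6624.19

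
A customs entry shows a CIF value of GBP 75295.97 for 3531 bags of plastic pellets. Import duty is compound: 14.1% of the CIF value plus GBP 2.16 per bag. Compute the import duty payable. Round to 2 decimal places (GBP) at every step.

Ad valorem component: 75295.97 × 14.1% = 10616.73
Specific component: 3531 × 2.16 = 7626.96
Import duty = 10616.73 + 7626.96 = 18243.69

Import duty: GBP 18243.69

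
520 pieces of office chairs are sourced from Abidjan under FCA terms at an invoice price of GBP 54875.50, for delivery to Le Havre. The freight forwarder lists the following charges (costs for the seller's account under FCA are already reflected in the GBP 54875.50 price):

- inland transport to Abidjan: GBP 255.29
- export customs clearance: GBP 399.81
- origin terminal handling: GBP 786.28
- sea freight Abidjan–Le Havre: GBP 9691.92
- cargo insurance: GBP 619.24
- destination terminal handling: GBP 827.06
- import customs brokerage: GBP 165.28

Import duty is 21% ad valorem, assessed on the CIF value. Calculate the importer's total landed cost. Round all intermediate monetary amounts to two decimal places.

FCA: the seller delivers export-cleared goods to the carrier; the buyer bears costs from that point.
Already in the invoice (seller's account under FCA): inland to port, export clearance — exclude.
CIF value = FCA price + origin terminal + freight + insurance = 54875.50 + 786.28 + 9691.92 + 619.24 = 65972.94
Import duty = 65972.94 × 21% = 13854.32
Buyer bears: origin terminal 786.28 + freight 9691.92 + insurance 619.24 + destination terminal 827.06 + brokerage 165.28 + duty 13854.32 = 25944.10
Landed cost = invoice 54875.50 + 25944.10 = 80819.60

Total landed cost: GBP 80819.60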